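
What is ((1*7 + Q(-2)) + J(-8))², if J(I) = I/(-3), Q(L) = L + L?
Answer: 289/9 ≈ 32.111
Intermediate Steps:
Q(L) = 2*L
J(I) = -I/3 (J(I) = I*(-⅓) = -I/3)
((1*7 + Q(-2)) + J(-8))² = ((1*7 + 2*(-2)) - ⅓*(-8))² = ((7 - 4) + 8/3)² = (3 + 8/3)² = (17/3)² = 289/9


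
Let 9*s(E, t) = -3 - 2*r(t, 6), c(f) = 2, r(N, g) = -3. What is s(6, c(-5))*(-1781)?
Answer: -1781/3 ≈ -593.67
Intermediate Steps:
s(E, t) = 1/3 (s(E, t) = (-3 - 2*(-3))/9 = (-3 + 6)/9 = (1/9)*3 = 1/3)
s(6, c(-5))*(-1781) = (1/3)*(-1781) = -1781/3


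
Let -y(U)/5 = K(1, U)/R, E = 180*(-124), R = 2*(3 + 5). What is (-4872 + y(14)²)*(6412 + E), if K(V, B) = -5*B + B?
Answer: 72631951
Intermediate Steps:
K(V, B) = -4*B
R = 16 (R = 2*8 = 16)
E = -22320
y(U) = 5*U/4 (y(U) = -5*(-4*U)/16 = -(-5)*U/4 = 5*U/4)
(-4872 + y(14)²)*(6412 + E) = (-4872 + ((5/4)*14)²)*(6412 - 22320) = (-4872 + (35/2)²)*(-15908) = (-4872 + 1225/4)*(-15908) = -18263/4*(-15908) = 72631951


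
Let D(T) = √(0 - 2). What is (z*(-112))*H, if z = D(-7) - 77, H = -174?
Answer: -1500576 + 19488*I*√2 ≈ -1.5006e+6 + 27560.0*I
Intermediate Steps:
D(T) = I*√2 (D(T) = √(-2) = I*√2)
z = -77 + I*√2 (z = I*√2 - 77 = -77 + I*√2 ≈ -77.0 + 1.4142*I)
(z*(-112))*H = ((-77 + I*√2)*(-112))*(-174) = (8624 - 112*I*√2)*(-174) = -1500576 + 19488*I*√2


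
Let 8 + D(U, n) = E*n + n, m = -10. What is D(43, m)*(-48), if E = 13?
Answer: 7104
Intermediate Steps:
D(U, n) = -8 + 14*n (D(U, n) = -8 + (13*n + n) = -8 + 14*n)
D(43, m)*(-48) = (-8 + 14*(-10))*(-48) = (-8 - 140)*(-48) = -148*(-48) = 7104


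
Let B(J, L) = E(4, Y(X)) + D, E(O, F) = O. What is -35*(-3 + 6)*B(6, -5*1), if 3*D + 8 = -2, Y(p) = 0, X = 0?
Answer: -70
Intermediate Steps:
D = -10/3 (D = -8/3 + (1/3)*(-2) = -8/3 - 2/3 = -10/3 ≈ -3.3333)
B(J, L) = 2/3 (B(J, L) = 4 - 10/3 = 2/3)
-35*(-3 + 6)*B(6, -5*1) = -35*(-3 + 6)*(2/3) = -35*3*(2/3) = -70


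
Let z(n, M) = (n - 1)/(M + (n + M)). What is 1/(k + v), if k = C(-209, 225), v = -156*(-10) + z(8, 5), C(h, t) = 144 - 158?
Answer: 18/27835 ≈ 0.00064667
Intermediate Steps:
z(n, M) = (-1 + n)/(n + 2*M) (z(n, M) = (-1 + n)/(M + (M + n)) = (-1 + n)/(n + 2*M))
C(h, t) = -14
v = 28087/18 (v = -156*(-10) + (-1 + 8)/(8 + 2*5) = 1560 + 7/(8 + 10) = 1560 + 7/18 = 28087/18 ≈ 1560.4)
k = -14
1/(k + v) = 1/(-14 + 28087/18) = 1/(27835/18) = 18/27835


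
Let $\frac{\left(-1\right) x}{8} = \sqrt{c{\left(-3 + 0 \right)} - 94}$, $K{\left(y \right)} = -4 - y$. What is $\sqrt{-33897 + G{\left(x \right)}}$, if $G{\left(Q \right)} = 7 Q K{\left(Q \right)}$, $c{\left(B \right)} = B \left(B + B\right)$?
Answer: $\sqrt{151 + 448 i \sqrt{19}} \approx 32.478 + 30.063 i$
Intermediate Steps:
$c{\left(B \right)} = 2 B^{2}$ ($c{\left(B \right)} = B 2 B = 2 B^{2}$)
$x = - 16 i \sqrt{19}$ ($x = - 8 \sqrt{2 \left(-3 + 0\right)^{2} - 94} = - 8 \sqrt{2 \left(-3\right)^{2} - 94} = - 8 \sqrt{2 \cdot 9 - 94} = - 8 \sqrt{18 - 94} = - 8 \sqrt{-76} = - 8 \cdot 2 i \sqrt{19} = - 16 i \sqrt{19} \approx - 69.742 i$)
$G{\left(Q \right)} = 7 Q \left(-4 - Q\right)$
$\sqrt{-33897 + G{\left(x \right)}} = \sqrt{-33897 - 7 \left(- 16 i \sqrt{19}\right) \left(4 - 16 i \sqrt{19}\right)} = \sqrt{-33897 + 112 i \sqrt{19} \left(4 - 16 i \sqrt{19}\right)}$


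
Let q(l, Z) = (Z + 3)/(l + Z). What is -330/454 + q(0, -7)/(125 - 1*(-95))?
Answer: -63298/87395 ≈ -0.72427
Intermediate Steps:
q(l, Z) = (3 + Z)/(Z + l)
-330/454 + q(0, -7)/(125 - 1*(-95)) = -330/454 + ((3 - 7)/(-7 + 0))/(125 - 1*(-95)) = -330*1/454 + (-4/(-7))/(125 + 95) = -165/227 - ⅐*(-4)/220 = -165/227 + (4/7)*(1/220) = -165/227 + 1/385 = -63298/87395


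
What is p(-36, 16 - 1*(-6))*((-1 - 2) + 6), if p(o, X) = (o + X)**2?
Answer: 588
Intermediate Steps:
p(o, X) = (X + o)**2
p(-36, 16 - 1*(-6))*((-1 - 2) + 6) = ((16 - 1*(-6)) - 36)**2*((-1 - 2) + 6) = ((16 + 6) - 36)**2*(-3 + 6) = (22 - 36)**2*3 = (-14)**2*3 = 196*3 = 588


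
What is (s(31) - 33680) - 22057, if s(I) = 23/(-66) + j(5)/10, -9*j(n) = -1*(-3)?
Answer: -3065556/55 ≈ -55737.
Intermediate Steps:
j(n) = -1/3 (j(n) = -(-1)*(-3)/9 = -1/9*3 = -1/3)
s(I) = -21/55 (s(I) = 23/(-66) - 1/3/10 = 23*(-1/66) - 1/3*1/10 = -23/66 - 1/30 = -21/55)
(s(31) - 33680) - 22057 = (-21/55 - 33680) - 22057 = -1852421/55 - 22057 = -3065556/55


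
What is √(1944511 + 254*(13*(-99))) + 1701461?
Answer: 1701461 + √1617613 ≈ 1.7027e+6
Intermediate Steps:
√(1944511 + 254*(13*(-99))) + 1701461 = √(1944511 + 254*(-1287)) + 1701461 = √(1944511 - 326898) + 1701461 = √1617613 + 1701461 = 1701461 + √1617613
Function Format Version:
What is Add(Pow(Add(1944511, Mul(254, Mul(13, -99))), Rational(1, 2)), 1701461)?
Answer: Add(1701461, Pow(1617613, Rational(1, 2))) ≈ 1.7027e+6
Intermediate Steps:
Add(Pow(Add(1944511, Mul(254, Mul(13, -99))), Rational(1, 2)), 1701461) = Add(Pow(Add(1944511, Mul(254, -1287)), Rational(1, 2)), 1701461) = Add(Pow(Add(1944511, -326898), Rational(1, 2)), 1701461) = Add(Pow(1617613, Rational(1, 2)), 1701461) = Add(1701461, Pow(1617613, Rational(1, 2)))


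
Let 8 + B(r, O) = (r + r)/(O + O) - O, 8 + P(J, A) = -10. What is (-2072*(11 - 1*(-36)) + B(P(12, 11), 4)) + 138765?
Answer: 82729/2 ≈ 41365.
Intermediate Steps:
P(J, A) = -18 (P(J, A) = -8 - 10 = -18)
B(r, O) = -8 - O + r/O (B(r, O) = -8 + ((r + r)/(O + O) - O) = -8 + ((2*r)/((2*O)) - O) = -8 + ((2*r)*(1/(2*O)) - O) = -8 + (r/O - O) = -8 + (-O + r/O) = -8 - O + r/O)
(-2072*(11 - 1*(-36)) + B(P(12, 11), 4)) + 138765 = (-2072*(11 - 1*(-36)) + (-8 - 1*4 - 18/4)) + 138765 = (-2072*(11 + 36) + (-8 - 4 - 18*¼)) + 138765 = (-2072*47 + (-8 - 4 - 9/2)) + 138765 = (-97384 - 33/2) + 138765 = -194801/2 + 138765 = 82729/2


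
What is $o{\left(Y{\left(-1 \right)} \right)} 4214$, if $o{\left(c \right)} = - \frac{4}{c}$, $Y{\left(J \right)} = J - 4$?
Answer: $\frac{16856}{5} \approx 3371.2$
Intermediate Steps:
$Y{\left(J \right)} = -4 + J$ ($Y{\left(J \right)} = J - 4 = -4 + J$)
$o{\left(Y{\left(-1 \right)} \right)} 4214 = - \frac{4}{-4 - 1} \cdot 4214 = - \frac{4}{-5} \cdot 4214 = \left(-4\right) \left(- \frac{1}{5}\right) 4214 = \frac{4}{5} \cdot 4214 = \frac{16856}{5}$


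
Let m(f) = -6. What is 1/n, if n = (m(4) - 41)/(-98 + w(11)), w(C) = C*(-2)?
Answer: 120/47 ≈ 2.5532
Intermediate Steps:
w(C) = -2*C
n = 47/120 (n = (-6 - 41)/(-98 - 2*11) = -47/(-98 - 22) = -47/(-120) = -47*(-1/120) = 47/120 ≈ 0.39167)
1/n = 1/(47/120) = 120/47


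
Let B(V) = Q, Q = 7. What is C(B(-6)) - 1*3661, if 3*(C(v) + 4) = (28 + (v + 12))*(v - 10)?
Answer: -3712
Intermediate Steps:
B(V) = 7
C(v) = -4 + (-10 + v)*(40 + v)/3 (C(v) = -4 + ((28 + (v + 12))*(v - 10))/3 = -4 + ((28 + (12 + v))*(-10 + v))/3 = -4 + ((40 + v)*(-10 + v))/3 = -4 + ((-10 + v)*(40 + v))/3 = -4 + (-10 + v)*(40 + v)/3)
C(B(-6)) - 1*3661 = (-412/3 + 10*7 + (⅓)*7²) - 1*3661 = (-412/3 + 70 + (⅓)*49) - 3661 = (-412/3 + 70 + 49/3) - 3661 = -51 - 3661 = -3712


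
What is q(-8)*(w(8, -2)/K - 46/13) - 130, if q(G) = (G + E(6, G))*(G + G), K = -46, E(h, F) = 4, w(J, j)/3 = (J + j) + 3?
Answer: -117814/299 ≈ -394.03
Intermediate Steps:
w(J, j) = 9 + 3*J + 3*j (w(J, j) = 3*((J + j) + 3) = 3*(3 + J + j) = 9 + 3*J + 3*j)
q(G) = 2*G*(4 + G) (q(G) = (G + 4)*(G + G) = (4 + G)*(2*G) = 2*G*(4 + G))
q(-8)*(w(8, -2)/K - 46/13) - 130 = (2*(-8)*(4 - 8))*((9 + 3*8 + 3*(-2))/(-46) - 46/13) - 130 = (2*(-8)*(-4))*((9 + 24 - 6)*(-1/46) - 46*1/13) - 130 = 64*(27*(-1/46) - 46/13) - 130 = 64*(-27/46 - 46/13) - 130 = 64*(-2467/598) - 130 = -78944/299 - 130 = -117814/299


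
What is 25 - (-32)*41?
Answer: 1337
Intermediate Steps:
25 - (-32)*41 = 25 - 32*(-41) = 25 + 1312 = 1337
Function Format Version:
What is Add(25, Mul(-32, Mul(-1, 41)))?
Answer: 1337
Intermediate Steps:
Add(25, Mul(-32, Mul(-1, 41))) = Add(25, Mul(-32, -41)) = Add(25, 1312) = 1337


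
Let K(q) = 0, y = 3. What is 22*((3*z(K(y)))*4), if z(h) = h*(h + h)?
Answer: 0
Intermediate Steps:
z(h) = 2*h**2 (z(h) = h*(2*h) = 2*h**2)
22*((3*z(K(y)))*4) = 22*((3*(2*0**2))*4) = 22*((3*(2*0))*4) = 22*((3*0)*4) = 22*(0*4) = 22*0 = 0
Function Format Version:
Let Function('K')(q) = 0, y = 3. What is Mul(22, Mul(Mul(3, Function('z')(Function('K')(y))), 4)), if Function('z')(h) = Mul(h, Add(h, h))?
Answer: 0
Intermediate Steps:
Function('z')(h) = Mul(2, Pow(h, 2)) (Function('z')(h) = Mul(h, Mul(2, h)) = Mul(2, Pow(h, 2)))
Mul(22, Mul(Mul(3, Function('z')(Function('K')(y))), 4)) = Mul(22, Mul(Mul(3, Mul(2, Pow(0, 2))), 4)) = Mul(22, Mul(Mul(3, Mul(2, 0)), 4)) = Mul(22, Mul(Mul(3, 0), 4)) = Mul(22, Mul(0, 4)) = Mul(22, 0) = 0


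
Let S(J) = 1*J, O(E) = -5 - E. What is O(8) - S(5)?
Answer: -18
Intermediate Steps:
S(J) = J
O(8) - S(5) = (-5 - 1*8) - 1*5 = (-5 - 8) - 5 = -13 - 5 = -18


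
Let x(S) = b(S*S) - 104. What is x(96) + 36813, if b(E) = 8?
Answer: 36717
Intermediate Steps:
x(S) = -96 (x(S) = 8 - 104 = -96)
x(96) + 36813 = -96 + 36813 = 36717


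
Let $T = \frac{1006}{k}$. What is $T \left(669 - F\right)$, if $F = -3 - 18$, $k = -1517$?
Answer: $- \frac{694140}{1517} \approx -457.57$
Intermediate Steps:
$T = - \frac{1006}{1517}$ ($T = \frac{1006}{-1517} = 1006 \left(- \frac{1}{1517}\right) = - \frac{1006}{1517} \approx -0.66315$)
$F = -21$ ($F = -3 - 18 = -21$)
$T \left(669 - F\right) = - \frac{1006 \left(669 - -21\right)}{1517} = - \frac{1006 \left(669 + 21\right)}{1517} = \left(- \frac{1006}{1517}\right) 690 = - \frac{694140}{1517}$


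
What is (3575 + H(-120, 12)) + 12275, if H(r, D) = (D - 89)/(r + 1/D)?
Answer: 22809074/1439 ≈ 15851.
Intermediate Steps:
H(r, D) = (-89 + D)/(r + 1/D)
(3575 + H(-120, 12)) + 12275 = (3575 + 12*(-89 + 12)/(1 + 12*(-120))) + 12275 = (3575 + 12*(-77)/(1 - 1440)) + 12275 = (3575 + 12*(-77)/(-1439)) + 12275 = (3575 + 12*(-1/1439)*(-77)) + 12275 = (3575 + 924/1439) + 12275 = 5145349/1439 + 12275 = 22809074/1439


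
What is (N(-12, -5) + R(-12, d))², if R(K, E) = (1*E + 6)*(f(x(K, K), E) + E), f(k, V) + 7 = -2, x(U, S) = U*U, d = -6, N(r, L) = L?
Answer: 25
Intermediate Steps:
x(U, S) = U²
f(k, V) = -9 (f(k, V) = -7 - 2 = -9)
R(K, E) = (-9 + E)*(6 + E) (R(K, E) = (1*E + 6)*(-9 + E) = (E + 6)*(-9 + E) = (6 + E)*(-9 + E) = (-9 + E)*(6 + E))
(N(-12, -5) + R(-12, d))² = (-5 + (-54 + (-6)² - 3*(-6)))² = (-5 + (-54 + 36 + 18))² = (-5 + 0)² = (-5)² = 25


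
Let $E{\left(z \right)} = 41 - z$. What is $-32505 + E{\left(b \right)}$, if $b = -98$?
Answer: $-32366$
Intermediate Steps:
$-32505 + E{\left(b \right)} = -32505 + \left(41 - -98\right) = -32505 + \left(41 + 98\right) = -32505 + 139 = -32366$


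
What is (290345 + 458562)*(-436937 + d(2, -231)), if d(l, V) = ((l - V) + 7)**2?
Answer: -284088134659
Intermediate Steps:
d(l, V) = (7 + l - V)**2
(290345 + 458562)*(-436937 + d(2, -231)) = (290345 + 458562)*(-436937 + (7 + 2 - 1*(-231))**2) = 748907*(-436937 + (7 + 2 + 231)**2) = 748907*(-436937 + 240**2) = 748907*(-436937 + 57600) = 748907*(-379337) = -284088134659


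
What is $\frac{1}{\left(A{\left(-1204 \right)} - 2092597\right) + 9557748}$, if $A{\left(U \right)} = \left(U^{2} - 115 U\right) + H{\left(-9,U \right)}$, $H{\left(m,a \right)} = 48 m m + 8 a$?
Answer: $\frac{1}{9047483} \approx 1.1053 \cdot 10^{-7}$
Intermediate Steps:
$H{\left(m,a \right)} = 8 a + 48 m^{2}$ ($H{\left(m,a \right)} = 48 m^{2} + 8 a = 8 a + 48 m^{2}$)
$A{\left(U \right)} = 3888 + U^{2} - 107 U$ ($A{\left(U \right)} = \left(U^{2} - 115 U\right) + \left(8 U + 48 \left(-9\right)^{2}\right) = \left(U^{2} - 115 U\right) + \left(8 U + 48 \cdot 81\right) = \left(U^{2} - 115 U\right) + \left(8 U + 3888\right) = \left(U^{2} - 115 U\right) + \left(3888 + 8 U\right) = 3888 + U^{2} - 107 U$)
$\frac{1}{\left(A{\left(-1204 \right)} - 2092597\right) + 9557748} = \frac{1}{\left(\left(3888 + \left(-1204\right)^{2} - -128828\right) - 2092597\right) + 9557748} = \frac{1}{\left(\left(3888 + 1449616 + 128828\right) - 2092597\right) + 9557748} = \frac{1}{\left(1582332 - 2092597\right) + 9557748} = \frac{1}{-510265 + 9557748} = \frac{1}{9047483}$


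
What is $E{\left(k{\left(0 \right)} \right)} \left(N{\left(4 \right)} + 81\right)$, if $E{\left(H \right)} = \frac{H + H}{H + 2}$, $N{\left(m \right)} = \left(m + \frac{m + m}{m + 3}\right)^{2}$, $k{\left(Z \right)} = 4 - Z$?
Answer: $\frac{7020}{49} \approx 143.27$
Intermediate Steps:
$N{\left(m \right)} = \left(m + \frac{2 m}{3 + m}\right)^{2}$
$E{\left(H \right)} = \frac{2 H}{2 + H}$
$E{\left(k{\left(0 \right)} \right)} \left(N{\left(4 \right)} + 81\right) = \frac{2 \left(4 - 0\right)}{2 + \left(4 - 0\right)} \left(\frac{4^{2} \left(5 + 4\right)^{2}}{\left(3 + 4\right)^{2}} + 81\right) = \frac{2 \left(4 + 0\right)}{2 + \left(4 + 0\right)} \left(\frac{16 \cdot 9^{2}}{49} + 81\right) = 2 \cdot 4 \frac{1}{2 + 4} \left(16 \cdot \frac{1}{49} \cdot 81 + 81\right) = 2 \cdot 4 \cdot \frac{1}{6} \left(\frac{1296}{49} + 81\right) = 2 \cdot 4 \cdot \frac{1}{6} \cdot \frac{5265}{49} = \frac{4}{3} \cdot \frac{5265}{49} = \frac{7020}{49}$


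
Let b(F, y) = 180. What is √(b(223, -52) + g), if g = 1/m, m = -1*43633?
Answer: √342690920387/43633 ≈ 13.416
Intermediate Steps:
m = -43633
g = -1/43633 (g = 1/(-43633) = -1/43633 ≈ -2.2918e-5)
√(b(223, -52) + g) = √(180 - 1/43633) = √(7853939/43633) = √342690920387/43633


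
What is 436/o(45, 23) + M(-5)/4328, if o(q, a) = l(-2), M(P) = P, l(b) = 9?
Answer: 1886963/38952 ≈ 48.443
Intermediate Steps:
o(q, a) = 9
436/o(45, 23) + M(-5)/4328 = 436/9 - 5/4328 = 1886963/38952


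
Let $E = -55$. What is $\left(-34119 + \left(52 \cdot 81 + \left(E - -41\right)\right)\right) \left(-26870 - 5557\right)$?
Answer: $970248267$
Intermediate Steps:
$\left(-34119 + \left(52 \cdot 81 + \left(E - -41\right)\right)\right) \left(-26870 - 5557\right) = \left(-34119 + \left(52 \cdot 81 - 14\right)\right) \left(-26870 - 5557\right) = \left(-34119 + \left(4212 + \left(-55 + 41\right)\right)\right) \left(-32427\right) = \left(-34119 + \left(4212 - 14\right)\right) \left(-32427\right) = \left(-34119 + 4198\right) \left(-32427\right) = \left(-29921\right) \left(-32427\right) = 970248267$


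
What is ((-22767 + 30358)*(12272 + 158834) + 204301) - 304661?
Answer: 1298765286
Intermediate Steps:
((-22767 + 30358)*(12272 + 158834) + 204301) - 304661 = (7591*171106 + 204301) - 304661 = (1298865646 + 204301) - 304661 = 1299069947 - 304661 = 1298765286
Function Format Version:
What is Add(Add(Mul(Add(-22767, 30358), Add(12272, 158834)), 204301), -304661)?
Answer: 1298765286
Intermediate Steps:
Add(Add(Mul(Add(-22767, 30358), Add(12272, 158834)), 204301), -304661) = Add(Add(Mul(7591, 171106), 204301), -304661) = Add(Add(1298865646, 204301), -304661) = Add(1299069947, -304661) = 1298765286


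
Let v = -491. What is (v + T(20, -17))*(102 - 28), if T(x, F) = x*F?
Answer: -61494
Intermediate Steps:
T(x, F) = F*x
(v + T(20, -17))*(102 - 28) = (-491 - 17*20)*(102 - 28) = (-491 - 340)*74 = -831*74 = -61494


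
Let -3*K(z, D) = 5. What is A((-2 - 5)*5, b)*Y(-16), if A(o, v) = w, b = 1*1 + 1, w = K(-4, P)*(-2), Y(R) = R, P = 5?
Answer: -160/3 ≈ -53.333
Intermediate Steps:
K(z, D) = -5/3 (K(z, D) = -⅓*5 = -5/3)
w = 10/3 (w = -5/3*(-2) = 10/3 ≈ 3.3333)
b = 2 (b = 1 + 1 = 2)
A(o, v) = 10/3
A((-2 - 5)*5, b)*Y(-16) = (10/3)*(-16) = -160/3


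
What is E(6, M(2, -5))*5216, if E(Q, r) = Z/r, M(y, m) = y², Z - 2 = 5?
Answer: 9128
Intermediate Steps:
Z = 7 (Z = 2 + 5 = 7)
E(Q, r) = 7/r
E(6, M(2, -5))*5216 = (7/(2²))*5216 = (7/4)*5216 = 9128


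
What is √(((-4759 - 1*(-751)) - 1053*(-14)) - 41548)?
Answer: I*√30814 ≈ 175.54*I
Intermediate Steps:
√(((-4759 - 1*(-751)) - 1053*(-14)) - 41548) = √(((-4759 + 751) - 1*(-14742)) - 41548) = √((-4008 + 14742) - 41548) = √(10734 - 41548) = √(-30814) = I*√30814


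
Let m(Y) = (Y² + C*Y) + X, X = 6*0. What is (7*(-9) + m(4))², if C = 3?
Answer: 1225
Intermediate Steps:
X = 0
m(Y) = Y² + 3*Y (m(Y) = (Y² + 3*Y) + 0 = Y² + 3*Y)
(7*(-9) + m(4))² = (7*(-9) + 4*(3 + 4))² = (-63 + 4*7)² = (-63 + 28)² = (-35)² = 1225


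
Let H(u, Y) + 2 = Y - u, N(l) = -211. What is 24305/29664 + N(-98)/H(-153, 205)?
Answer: 598369/2640096 ≈ 0.22665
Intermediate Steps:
H(u, Y) = -2 + Y - u (H(u, Y) = -2 + (Y - u) = -2 + Y - u)
24305/29664 + N(-98)/H(-153, 205) = 24305/29664 - 211/(-2 + 205 - 1*(-153)) = 24305*(1/29664) - 211/(-2 + 205 + 153) = 24305/29664 - 211/356 = 598369/2640096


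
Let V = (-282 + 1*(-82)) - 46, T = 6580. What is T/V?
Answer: -658/41 ≈ -16.049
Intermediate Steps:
V = -410 (V = (-282 - 82) - 46 = -364 - 46 = -410)
T/V = 6580/(-410) = 6580*(-1/410) = -658/41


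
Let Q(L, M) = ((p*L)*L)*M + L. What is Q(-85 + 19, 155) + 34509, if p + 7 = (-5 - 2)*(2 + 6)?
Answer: -42501897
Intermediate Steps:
p = -63 (p = -7 + (-5 - 2)*(2 + 6) = -7 - 7*8 = -7 - 56 = -63)
Q(L, M) = L - 63*M*L² (Q(L, M) = ((-63*L)*L)*M + L = (-63*L²)*M + L = -63*M*L² + L = L - 63*M*L²)
Q(-85 + 19, 155) + 34509 = (-85 + 19)*(1 - 63*(-85 + 19)*155) + 34509 = -66*(1 - 63*(-66)*155) + 34509 = -66*(1 + 644490) + 34509 = -66*644491 + 34509 = -42536406 + 34509 = -42501897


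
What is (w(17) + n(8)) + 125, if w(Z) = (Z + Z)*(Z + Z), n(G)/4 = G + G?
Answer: 1345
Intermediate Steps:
n(G) = 8*G (n(G) = 4*(G + G) = 4*(2*G) = 8*G)
w(Z) = 4*Z² (w(Z) = (2*Z)*(2*Z) = 4*Z²)
(w(17) + n(8)) + 125 = (4*17² + 8*8) + 125 = (4*289 + 64) + 125 = (1156 + 64) + 125 = 1220 + 125 = 1345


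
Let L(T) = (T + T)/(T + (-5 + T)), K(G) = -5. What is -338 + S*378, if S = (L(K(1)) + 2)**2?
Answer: 2350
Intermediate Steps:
L(T) = 2*T/(-5 + 2*T) (L(T) = (2*T)/(-5 + 2*T) = 2*T/(-5 + 2*T))
S = 64/9 (S = (2*(-5)/(-5 + 2*(-5)) + 2)**2 = (2*(-5)/(-5 - 10) + 2)**2 = (2*(-5)/(-15) + 2)**2 = (2*(-5)*(-1/15) + 2)**2 = (2/3 + 2)**2 = (8/3)**2 = 64/9 ≈ 7.1111)
-338 + S*378 = -338 + (64/9)*378 = -338 + 2688 = 2350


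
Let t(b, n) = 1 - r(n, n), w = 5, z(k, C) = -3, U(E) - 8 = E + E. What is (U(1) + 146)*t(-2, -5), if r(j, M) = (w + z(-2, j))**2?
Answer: -468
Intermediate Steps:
U(E) = 8 + 2*E (U(E) = 8 + (E + E) = 8 + 2*E)
r(j, M) = 4 (r(j, M) = (5 - 3)**2 = 2**2 = 4)
t(b, n) = -3 (t(b, n) = 1 - 1*4 = 1 - 4 = -3)
(U(1) + 146)*t(-2, -5) = ((8 + 2*1) + 146)*(-3) = ((8 + 2) + 146)*(-3) = (10 + 146)*(-3) = 156*(-3) = -468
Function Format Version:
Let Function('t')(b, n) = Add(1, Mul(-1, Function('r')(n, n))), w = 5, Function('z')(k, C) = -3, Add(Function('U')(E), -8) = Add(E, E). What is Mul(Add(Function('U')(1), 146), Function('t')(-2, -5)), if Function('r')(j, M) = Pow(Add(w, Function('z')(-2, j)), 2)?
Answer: -468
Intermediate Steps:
Function('U')(E) = Add(8, Mul(2, E)) (Function('U')(E) = Add(8, Add(E, E)) = Add(8, Mul(2, E)))
Function('r')(j, M) = 4 (Function('r')(j, M) = Pow(Add(5, -3), 2) = Pow(2, 2) = 4)
Function('t')(b, n) = -3 (Function('t')(b, n) = Add(1, Mul(-1, 4)) = Add(1, -4) = -3)
Mul(Add(Function('U')(1), 146), Function('t')(-2, -5)) = Mul(Add(Add(8, Mul(2, 1)), 146), -3) = Mul(Add(Add(8, 2), 146), -3) = Mul(Add(10, 146), -3) = Mul(156, -3) = -468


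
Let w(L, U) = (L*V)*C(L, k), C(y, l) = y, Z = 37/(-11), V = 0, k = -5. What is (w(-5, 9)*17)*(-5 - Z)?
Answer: 0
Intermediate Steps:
Z = -37/11 (Z = 37*(-1/11) = -37/11 ≈ -3.3636)
w(L, U) = 0 (w(L, U) = (L*0)*L = 0*L = 0)
(w(-5, 9)*17)*(-5 - Z) = (0*17)*(-5 - 1*(-37/11)) = 0*(-5 + 37/11) = 0*(-18/11) = 0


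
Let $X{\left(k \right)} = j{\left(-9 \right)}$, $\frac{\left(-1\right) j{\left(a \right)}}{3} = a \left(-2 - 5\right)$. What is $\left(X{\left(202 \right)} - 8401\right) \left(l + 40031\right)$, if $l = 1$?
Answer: $-343874880$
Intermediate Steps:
$j{\left(a \right)} = 21 a$ ($j{\left(a \right)} = - 3 a \left(-2 - 5\right) = - 3 a \left(-7\right) = - 3 \left(- 7 a\right) = 21 a$)
$X{\left(k \right)} = -189$ ($X{\left(k \right)} = 21 \left(-9\right) = -189$)
$\left(X{\left(202 \right)} - 8401\right) \left(l + 40031\right) = \left(-189 - 8401\right) \left(1 + 40031\right) = \left(-8590\right) 40032 = -343874880$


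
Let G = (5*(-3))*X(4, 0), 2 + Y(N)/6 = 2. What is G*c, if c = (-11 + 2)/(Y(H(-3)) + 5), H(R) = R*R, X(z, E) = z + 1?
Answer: 135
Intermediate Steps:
X(z, E) = 1 + z
H(R) = R²
Y(N) = 0 (Y(N) = -12 + 6*2 = -12 + 12 = 0)
G = -75 (G = (5*(-3))*(1 + 4) = -15*5 = -75)
c = -9/5 (c = (-11 + 2)/(0 + 5) = -9/5 ≈ -1.8000)
G*c = -75*(-9/5) = 135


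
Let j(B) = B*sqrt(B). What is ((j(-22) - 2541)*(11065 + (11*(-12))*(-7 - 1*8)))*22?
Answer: -729241590 - 6313780*I*sqrt(22) ≈ -7.2924e+8 - 2.9614e+7*I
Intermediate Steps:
j(B) = B**(3/2)
((j(-22) - 2541)*(11065 + (11*(-12))*(-7 - 1*8)))*22 = (((-22)**(3/2) - 2541)*(11065 + (11*(-12))*(-7 - 1*8)))*22 = ((-22*I*sqrt(22) - 2541)*(11065 - 132*(-7 - 8)))*22 = ((-2541 - 22*I*sqrt(22))*(11065 - 132*(-15)))*22 = ((-2541 - 22*I*sqrt(22))*(11065 + 1980))*22 = ((-2541 - 22*I*sqrt(22))*13045)*22 = (-33147345 - 286990*I*sqrt(22))*22 = -729241590 - 6313780*I*sqrt(22)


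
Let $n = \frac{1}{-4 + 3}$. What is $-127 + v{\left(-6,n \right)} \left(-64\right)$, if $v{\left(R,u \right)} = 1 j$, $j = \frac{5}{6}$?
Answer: $- \frac{541}{3} \approx -180.33$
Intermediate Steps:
$j = \frac{5}{6}$ ($j = 5 \cdot \frac{1}{6} = \frac{5}{6} \approx 0.83333$)
$n = -1$ ($n = \frac{1}{-1} = -1$)
$v{\left(R,u \right)} = \frac{5}{6}$ ($v{\left(R,u \right)} = 1 \cdot \frac{5}{6} = \frac{5}{6}$)
$-127 + v{\left(-6,n \right)} \left(-64\right) = -127 + \frac{5}{6} \left(-64\right) = -127 - \frac{160}{3} = - \frac{541}{3}$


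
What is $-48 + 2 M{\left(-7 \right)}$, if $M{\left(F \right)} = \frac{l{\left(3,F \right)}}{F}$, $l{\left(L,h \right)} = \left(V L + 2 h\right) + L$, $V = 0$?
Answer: $- \frac{314}{7} \approx -44.857$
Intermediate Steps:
$l{\left(L,h \right)} = L + 2 h$ ($l{\left(L,h \right)} = \left(0 L + 2 h\right) + L = \left(0 + 2 h\right) + L = 2 h + L = L + 2 h$)
$M{\left(F \right)} = \frac{3 + 2 F}{F}$
$-48 + 2 M{\left(-7 \right)} = -48 + 2 \left(2 + \frac{3}{-7}\right) = -48 + 2 \left(2 + 3 \left(- \frac{1}{7}\right)\right) = -48 + 2 \left(2 - \frac{3}{7}\right) = -48 + 2 \cdot \frac{11}{7} = -48 + \frac{22}{7} = - \frac{314}{7}$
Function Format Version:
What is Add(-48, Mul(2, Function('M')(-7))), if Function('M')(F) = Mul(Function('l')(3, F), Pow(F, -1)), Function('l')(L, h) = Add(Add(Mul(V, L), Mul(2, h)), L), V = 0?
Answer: Rational(-314, 7) ≈ -44.857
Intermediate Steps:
Function('l')(L, h) = Add(L, Mul(2, h)) (Function('l')(L, h) = Add(Add(Mul(0, L), Mul(2, h)), L) = Add(Add(0, Mul(2, h)), L) = Add(Mul(2, h), L) = Add(L, Mul(2, h)))
Function('M')(F) = Mul(Pow(F, -1), Add(3, Mul(2, F))) (Function('M')(F) = Mul(Add(3, Mul(2, F)), Pow(F, -1)) = Mul(Pow(F, -1), Add(3, Mul(2, F))))
Add(-48, Mul(2, Function('M')(-7))) = Add(-48, Mul(2, Add(2, Mul(3, Pow(-7, -1))))) = Add(-48, Mul(2, Add(2, Mul(3, Rational(-1, 7))))) = Add(-48, Mul(2, Add(2, Rational(-3, 7)))) = Add(-48, Mul(2, Rational(11, 7))) = Add(-48, Rational(22, 7)) = Rational(-314, 7)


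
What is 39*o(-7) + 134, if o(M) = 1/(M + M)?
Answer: 1837/14 ≈ 131.21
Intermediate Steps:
o(M) = 1/(2*M)
39*o(-7) + 134 = 39*((½)/(-7)) + 134 = 39*((½)*(-⅐)) + 134 = 39*(-1/14) + 134 = -39/14 + 134 = 1837/14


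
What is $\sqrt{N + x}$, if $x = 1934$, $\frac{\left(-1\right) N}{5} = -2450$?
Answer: $6 \sqrt{394} \approx 119.1$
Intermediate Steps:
$N = 12250$ ($N = \left(-5\right) \left(-2450\right) = 12250$)
$\sqrt{N + x} = \sqrt{12250 + 1934} = \sqrt{14184} = 6 \sqrt{394}$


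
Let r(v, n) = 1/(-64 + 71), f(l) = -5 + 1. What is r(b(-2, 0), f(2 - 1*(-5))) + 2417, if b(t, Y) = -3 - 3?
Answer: 16920/7 ≈ 2417.1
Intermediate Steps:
b(t, Y) = -6
f(l) = -4
r(v, n) = 1/7
r(b(-2, 0), f(2 - 1*(-5))) + 2417 = 1/7 + 2417 = 16920/7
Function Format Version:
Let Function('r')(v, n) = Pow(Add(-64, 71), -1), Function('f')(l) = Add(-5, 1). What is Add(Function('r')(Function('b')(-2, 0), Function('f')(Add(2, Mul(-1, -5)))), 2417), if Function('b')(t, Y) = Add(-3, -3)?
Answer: Rational(16920, 7) ≈ 2417.1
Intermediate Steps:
Function('b')(t, Y) = -6
Function('f')(l) = -4
Function('r')(v, n) = Rational(1, 7) (Function('r')(v, n) = Pow(7, -1) = Rational(1, 7))
Add(Function('r')(Function('b')(-2, 0), Function('f')(Add(2, Mul(-1, -5)))), 2417) = Add(Rational(1, 7), 2417) = Rational(16920, 7)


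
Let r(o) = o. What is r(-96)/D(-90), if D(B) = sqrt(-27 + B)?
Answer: 32*I*sqrt(13)/13 ≈ 8.8752*I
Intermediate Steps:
r(-96)/D(-90) = -96/sqrt(-27 - 90) = -96*(-I*sqrt(13)/39) = -(-32)*I*sqrt(13)/13 = 32*I*sqrt(13)/13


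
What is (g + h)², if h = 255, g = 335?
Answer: 348100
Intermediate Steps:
(g + h)² = (335 + 255)² = 590² = 348100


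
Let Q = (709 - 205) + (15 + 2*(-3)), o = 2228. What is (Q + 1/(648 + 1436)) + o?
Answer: 5712245/2084 ≈ 2741.0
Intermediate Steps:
Q = 513 (Q = 504 + (15 - 6) = 504 + 9 = 513)
(Q + 1/(648 + 1436)) + o = (513 + 1/(648 + 1436)) + 2228 = (513 + 1/2084) + 2228 = 1069093/2084 + 2228 = 5712245/2084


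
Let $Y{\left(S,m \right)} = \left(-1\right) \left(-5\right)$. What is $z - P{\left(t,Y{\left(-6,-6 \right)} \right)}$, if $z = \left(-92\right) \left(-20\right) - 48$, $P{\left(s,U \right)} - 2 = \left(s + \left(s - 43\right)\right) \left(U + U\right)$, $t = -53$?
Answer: $3280$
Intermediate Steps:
$Y{\left(S,m \right)} = 5$
$P{\left(s,U \right)} = 2 + 2 U \left(-43 + 2 s\right)$ ($P{\left(s,U \right)} = 2 + \left(s + \left(s - 43\right)\right) \left(U + U\right) = 2 + \left(s + \left(s - 43\right)\right) 2 U = 2 + \left(s + \left(-43 + s\right)\right) 2 U = 2 + \left(-43 + 2 s\right) 2 U = 2 + 2 U \left(-43 + 2 s\right)$)
$z = 1792$ ($z = 1840 - 48 = 1792$)
$z - P{\left(t,Y{\left(-6,-6 \right)} \right)} = 1792 - \left(2 - 430 + 4 \cdot 5 \left(-53\right)\right) = 1792 - \left(2 - 430 - 1060\right) = 1792 - -1488 = 1792 + 1488 = 3280$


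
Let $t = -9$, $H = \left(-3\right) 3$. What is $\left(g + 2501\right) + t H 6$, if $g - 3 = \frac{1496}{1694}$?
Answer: $\frac{230298}{77} \approx 2990.9$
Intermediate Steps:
$g = \frac{299}{77}$ ($g = 3 + \frac{1496}{1694} = 3 + 1496 \cdot \frac{1}{1694} = 3 + \frac{68}{77} = \frac{299}{77} \approx 3.8831$)
$H = -9$
$\left(g + 2501\right) + t H 6 = \left(\frac{299}{77} + 2501\right) + \left(-9\right) \left(-9\right) 6 = \frac{192876}{77} + 81 \cdot 6 = \frac{192876}{77} + 486 = \frac{230298}{77}$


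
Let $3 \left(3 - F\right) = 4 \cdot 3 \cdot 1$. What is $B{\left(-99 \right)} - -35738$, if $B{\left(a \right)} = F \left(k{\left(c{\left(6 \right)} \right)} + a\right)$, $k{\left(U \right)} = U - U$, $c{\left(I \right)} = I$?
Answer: $35837$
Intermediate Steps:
$k{\left(U \right)} = 0$
$F = -1$ ($F = 3 - \frac{4 \cdot 3 \cdot 1}{3} = 3 - \frac{12 \cdot 1}{3} = 3 - 4 = -1$)
$B{\left(a \right)} = - a$ ($B{\left(a \right)} = - (0 + a) = - a$)
$B{\left(-99 \right)} - -35738 = \left(-1\right) \left(-99\right) - -35738 = 99 + 35738 = 35837$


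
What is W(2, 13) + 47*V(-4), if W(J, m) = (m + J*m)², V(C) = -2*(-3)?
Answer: 1803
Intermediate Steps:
V(C) = 6
W(2, 13) + 47*V(-4) = 13²*(1 + 2)² + 47*6 = 169*3² + 282 = 169*9 + 282 = 1521 + 282 = 1803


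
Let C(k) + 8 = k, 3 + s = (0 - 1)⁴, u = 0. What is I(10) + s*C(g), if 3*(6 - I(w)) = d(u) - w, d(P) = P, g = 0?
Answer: 76/3 ≈ 25.333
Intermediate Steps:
s = -2 (s = -3 + (0 - 1)⁴ = -3 + (-1)⁴ = -3 + 1 = -2)
C(k) = -8 + k
I(w) = 6 + w/3 (I(w) = 6 - (0 - w)/3 = 6 - (-1)*w/3 = 6 + w/3)
I(10) + s*C(g) = (6 + (⅓)*10) - 2*(-8 + 0) = (6 + 10/3) - 2*(-8) = 28/3 + 16 = 76/3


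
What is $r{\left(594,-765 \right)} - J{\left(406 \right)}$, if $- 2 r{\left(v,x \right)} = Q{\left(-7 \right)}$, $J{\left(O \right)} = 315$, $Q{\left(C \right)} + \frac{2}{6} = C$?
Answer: $- \frac{934}{3} \approx -311.33$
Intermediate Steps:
$Q{\left(C \right)} = - \frac{1}{3} + C$
$r{\left(v,x \right)} = \frac{11}{3}$ ($r{\left(v,x \right)} = - \frac{- \frac{1}{3} - 7}{2} = \left(- \frac{1}{2}\right) \left(- \frac{22}{3}\right) = \frac{11}{3}$)
$r{\left(594,-765 \right)} - J{\left(406 \right)} = \frac{11}{3} - 315 = - \frac{934}{3}$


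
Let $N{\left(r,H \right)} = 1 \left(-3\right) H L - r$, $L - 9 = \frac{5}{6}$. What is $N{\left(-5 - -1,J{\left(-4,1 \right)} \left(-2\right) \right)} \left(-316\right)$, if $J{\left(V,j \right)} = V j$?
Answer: $73312$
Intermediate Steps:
$L = \frac{59}{6}$ ($L = 9 + \frac{5}{6} = \frac{59}{6} \approx 9.8333$)
$N{\left(r,H \right)} = - r - \frac{59 H}{2}$ ($N{\left(r,H \right)} = 1 \left(-3\right) H \frac{59}{6} - r = - 3 H \frac{59}{6} - r = - \frac{59 H}{2} - r = - r - \frac{59 H}{2}$)
$N{\left(-5 - -1,J{\left(-4,1 \right)} \left(-2\right) \right)} \left(-316\right) = \left(- (-5 - -1) - \frac{59 \left(-4\right) 1 \left(-2\right)}{2}\right) \left(-316\right) = \left(- (-5 + 1) - \frac{59 \left(\left(-4\right) \left(-2\right)\right)}{2}\right) \left(-316\right) = \left(\left(-1\right) \left(-4\right) - 236\right) \left(-316\right) = \left(4 - 236\right) \left(-316\right) = \left(-232\right) \left(-316\right) = 73312$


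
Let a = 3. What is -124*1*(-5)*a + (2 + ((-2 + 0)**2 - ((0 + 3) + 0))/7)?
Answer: 13035/7 ≈ 1862.1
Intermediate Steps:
-124*1*(-5)*a + (2 + ((-2 + 0)**2 - ((0 + 3) + 0))/7) = -124*1*(-5)*3 + (2 + ((-2 + 0)**2 - ((0 + 3) + 0))/7) = -(-620)*3 + (2 + ((-2)**2 - (3 + 0))*(1/7)) = -124*(-15) + (2 + (4 - 1*3)*(1/7)) = 1860 + (2 + (4 - 3)*(1/7)) = 1860 + (2 + 1*(1/7)) = 1860 + (2 + 1/7) = 1860 + 15/7 = 13035/7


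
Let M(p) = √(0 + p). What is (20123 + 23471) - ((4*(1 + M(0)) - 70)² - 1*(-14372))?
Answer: 24866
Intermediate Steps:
M(p) = √p
(20123 + 23471) - ((4*(1 + M(0)) - 70)² - 1*(-14372)) = (20123 + 23471) - ((4*(1 + √0) - 70)² - 1*(-14372)) = 43594 - ((4*(1 + 0) - 70)² + 14372) = 43594 - ((4*1 - 70)² + 14372) = 43594 - ((4 - 70)² + 14372) = 43594 - ((-66)² + 14372) = 43594 - (4356 + 14372) = 43594 - 1*18728 = 43594 - 18728 = 24866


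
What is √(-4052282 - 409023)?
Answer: I*√4461305 ≈ 2112.2*I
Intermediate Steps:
√(-4052282 - 409023) = √(-4461305) = I*√4461305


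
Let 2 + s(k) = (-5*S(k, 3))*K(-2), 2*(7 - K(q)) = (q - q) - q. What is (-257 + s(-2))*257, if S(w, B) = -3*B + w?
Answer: 18247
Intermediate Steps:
S(w, B) = w - 3*B
K(q) = 7 + q/2 (K(q) = 7 - ((q - q) - q)/2 = 7 - (0 - q)/2 = 7 - (-1)*q/2 = 7 + q/2)
s(k) = 268 - 30*k (s(k) = -2 + (-5*(k - 3*3))*(7 + (½)*(-2)) = -2 + (-5*(k - 9))*(7 - 1) = -2 - 5*(-9 + k)*6 = -2 + (45 - 5*k)*6 = -2 + (270 - 30*k) = 268 - 30*k)
(-257 + s(-2))*257 = (-257 + (268 - 30*(-2)))*257 = (-257 + (268 + 60))*257 = (-257 + 328)*257 = 71*257 = 18247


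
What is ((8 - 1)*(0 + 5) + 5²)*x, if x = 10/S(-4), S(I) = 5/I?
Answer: -480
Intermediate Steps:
x = -8 (x = 10/((5/(-4))) = 10/((5*(-¼))) = 10/(-5/4) = 10*(-⅘) = -8)
((8 - 1)*(0 + 5) + 5²)*x = ((8 - 1)*(0 + 5) + 5²)*(-8) = (7*5 + 25)*(-8) = (35 + 25)*(-8) = 60*(-8) = -480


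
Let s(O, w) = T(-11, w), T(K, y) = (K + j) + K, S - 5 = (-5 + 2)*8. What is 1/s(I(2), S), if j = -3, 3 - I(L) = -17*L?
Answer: -1/25 ≈ -0.040000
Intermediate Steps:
I(L) = 3 + 17*L (I(L) = 3 - (-17)*L = 3 + 17*L)
S = -19 (S = 5 + (-5 + 2)*8 = 5 - 3*8 = 5 - 24 = -19)
T(K, y) = -3 + 2*K (T(K, y) = (K - 3) + K = (-3 + K) + K = -3 + 2*K)
s(O, w) = -25 (s(O, w) = -3 + 2*(-11) = -3 - 22 = -25)
1/s(I(2), S) = 1/(-25) = -1/25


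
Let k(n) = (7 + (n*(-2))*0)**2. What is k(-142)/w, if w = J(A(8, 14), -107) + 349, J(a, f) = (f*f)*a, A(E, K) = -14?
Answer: -49/159937 ≈ -0.00030637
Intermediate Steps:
k(n) = 49 (k(n) = (7 - 2*n*0)**2 = (7 + 0)**2 = 7**2 = 49)
J(a, f) = a*f**2 (J(a, f) = f**2*a = a*f**2)
w = -159937 (w = -14*(-107)**2 + 349 = -14*11449 + 349 = -160286 + 349 = -159937)
k(-142)/w = 49/(-159937) = 49*(-1/159937) = -49/159937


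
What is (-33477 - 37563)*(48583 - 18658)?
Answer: -2125872000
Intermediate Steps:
(-33477 - 37563)*(48583 - 18658) = -71040*29925 = -2125872000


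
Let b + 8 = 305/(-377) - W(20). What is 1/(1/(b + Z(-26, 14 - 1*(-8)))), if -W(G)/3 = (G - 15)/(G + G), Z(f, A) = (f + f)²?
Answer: 8129827/3016 ≈ 2695.6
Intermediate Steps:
Z(f, A) = 4*f² (Z(f, A) = (2*f)² = 4*f²)
W(G) = -3*(-15 + G)/(2*G) (W(G) = -3*(G - 15)/(G + G) = -3*(-15 + G)/(2*G))
b = -25437/3016 (b = -8 + (305/(-377) - 3*(15 - 1*20)/(2*20)) = -8 + (305*(-1/377) - 3*(15 - 20)/(2*20)) = -8 + (-305/377 - 3*(-5)/(2*20)) = -8 + (-305/377 - 1*(-3/8)) = -8 + (-305/377 + 3/8) = -8 - 1309/3016 = -25437/3016 ≈ -8.4340)
1/(1/(b + Z(-26, 14 - 1*(-8)))) = 1/(1/(-25437/3016 + 4*(-26)²)) = 1/(1/(-25437/3016 + 4*676)) = 1/(1/(-25437/3016 + 2704)) = 1/(1/(8129827/3016)) = 1/(3016/8129827) = 8129827/3016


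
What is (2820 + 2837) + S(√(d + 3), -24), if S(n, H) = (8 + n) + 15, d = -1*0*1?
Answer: 5680 + √3 ≈ 5681.7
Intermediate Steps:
d = 0 (d = 0*1 = 0)
S(n, H) = 23 + n
(2820 + 2837) + S(√(d + 3), -24) = (2820 + 2837) + (23 + √(0 + 3)) = 5657 + (23 + √3) = 5680 + √3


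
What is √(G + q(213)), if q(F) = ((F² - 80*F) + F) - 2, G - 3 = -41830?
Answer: I*√13287 ≈ 115.27*I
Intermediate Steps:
G = -41827 (G = 3 - 41830 = -41827)
q(F) = -2 + F² - 79*F (q(F) = (F² - 79*F) - 2 = -2 + F² - 79*F)
√(G + q(213)) = √(-41827 + (-2 + 213² - 79*213)) = √(-41827 + (-2 + 45369 - 16827)) = √(-41827 + 28540) = √(-13287) = I*√13287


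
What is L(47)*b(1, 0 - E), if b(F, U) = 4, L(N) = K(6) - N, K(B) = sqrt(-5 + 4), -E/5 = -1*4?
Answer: -188 + 4*I ≈ -188.0 + 4.0*I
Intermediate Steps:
E = 20 (E = -(-5)*4 = -5*(-4) = 20)
K(B) = I (K(B) = sqrt(-1) = I)
L(N) = I - N
L(47)*b(1, 0 - E) = (I - 1*47)*4 = (I - 47)*4 = (-47 + I)*4 = -188 + 4*I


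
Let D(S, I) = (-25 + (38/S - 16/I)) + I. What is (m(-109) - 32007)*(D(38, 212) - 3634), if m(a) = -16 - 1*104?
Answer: 5867739534/53 ≈ 1.1071e+8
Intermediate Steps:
m(a) = -120 (m(a) = -16 - 104 = -120)
D(S, I) = -25 + I - 16/I + 38/S (D(S, I) = (-25 + (-16/I + 38/S)) + I = (-25 - 16/I + 38/S) + I = -25 + I - 16/I + 38/S)
(m(-109) - 32007)*(D(38, 212) - 3634) = (-120 - 32007)*((-25 + 212 - 16/212 + 38/38) - 3634) = -32127*((-25 + 212 - 16*1/212 + 38*(1/38)) - 3634) = -32127*((-25 + 212 - 4/53 + 1) - 3634) = -32127*(9960/53 - 3634) = -32127*(-182642/53) = 5867739534/53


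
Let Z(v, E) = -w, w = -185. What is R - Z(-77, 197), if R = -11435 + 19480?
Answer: 7860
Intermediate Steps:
R = 8045
Z(v, E) = 185 (Z(v, E) = -1*(-185) = 185)
R - Z(-77, 197) = 8045 - 1*185 = 8045 - 185 = 7860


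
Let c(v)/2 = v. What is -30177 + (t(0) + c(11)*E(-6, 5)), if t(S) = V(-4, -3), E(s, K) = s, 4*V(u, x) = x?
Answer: -121239/4 ≈ -30310.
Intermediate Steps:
c(v) = 2*v
V(u, x) = x/4
t(S) = -3/4 (t(S) = (1/4)*(-3) = -3/4)
-30177 + (t(0) + c(11)*E(-6, 5)) = -30177 + (-3/4 + (2*11)*(-6)) = -30177 + (-3/4 + 22*(-6)) = -30177 + (-3/4 - 132) = -30177 - 531/4 = -121239/4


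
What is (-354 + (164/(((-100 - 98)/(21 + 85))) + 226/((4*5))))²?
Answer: 181640473249/980100 ≈ 1.8533e+5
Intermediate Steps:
(-354 + (164/(((-100 - 98)/(21 + 85))) + 226/((4*5))))² = (-354 + (164/((-198/106)) + 226/20))² = (-354 + (164/((-198*1/106)) + 226*(1/20)))² = (-354 + (164/(-99/53) + 113/10))² = (-354 + (164*(-53/99) + 113/10))² = (-354 + (-8692/99 + 113/10))² = (-354 - 75733/990)² = (-426193/990)² = 181640473249/980100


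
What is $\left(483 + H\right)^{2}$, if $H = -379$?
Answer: $10816$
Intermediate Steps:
$\left(483 + H\right)^{2} = \left(483 - 379\right)^{2} = 104^{2} = 10816$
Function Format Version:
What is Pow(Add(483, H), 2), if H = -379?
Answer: 10816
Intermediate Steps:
Pow(Add(483, H), 2) = Pow(Add(483, -379), 2) = Pow(104, 2) = 10816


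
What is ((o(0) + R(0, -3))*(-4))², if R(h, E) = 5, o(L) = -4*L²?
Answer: 400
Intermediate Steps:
((o(0) + R(0, -3))*(-4))² = ((-4*0² + 5)*(-4))² = ((-4*0 + 5)*(-4))² = ((0 + 5)*(-4))² = (5*(-4))² = (-20)² = 400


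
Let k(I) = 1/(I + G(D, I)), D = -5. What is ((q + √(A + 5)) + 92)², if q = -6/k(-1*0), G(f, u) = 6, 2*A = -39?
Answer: (112 + I*√58)²/4 ≈ 3121.5 + 426.48*I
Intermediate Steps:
A = -39/2 (A = (½)*(-39) = -39/2 ≈ -19.500)
k(I) = 1/(6 + I) (k(I) = 1/(I + 6) = 1/(6 + I))
q = -36 (q = -6/(1/(6 - 1*0)) = -6/(1/(6 + 0)) = -6/(1/6) = -6/⅙ = -6*6 = -36)
((q + √(A + 5)) + 92)² = ((-36 + √(-39/2 + 5)) + 92)² = ((-36 + √(-29/2)) + 92)² = ((-36 + I*√58/2) + 92)² = (56 + I*√58/2)²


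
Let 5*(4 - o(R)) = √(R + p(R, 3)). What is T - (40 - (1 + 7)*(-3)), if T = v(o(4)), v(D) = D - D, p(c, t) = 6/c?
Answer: -64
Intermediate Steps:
o(R) = 4 - √(R + 6/R)/5
v(D) = 0
T = 0
T - (40 - (1 + 7)*(-3)) = 0 - (40 - (1 + 7)*(-3)) = 0 - (40 - 8*(-3)) = 0 - (40 - 1*(-24)) = 0 - (40 + 24) = 0 - 1*64 = 0 - 64 = -64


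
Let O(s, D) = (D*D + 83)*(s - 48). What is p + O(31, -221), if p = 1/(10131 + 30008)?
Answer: -33383927411/40139 ≈ -8.3171e+5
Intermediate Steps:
O(s, D) = (-48 + s)*(83 + D²) (O(s, D) = (D² + 83)*(-48 + s) = (83 + D²)*(-48 + s) = (-48 + s)*(83 + D²))
p = 1/40139 ≈ 2.4913e-5
p + O(31, -221) = 1/40139 + (-3984 - 48*(-221)² + 83*31 + 31*(-221)²) = 1/40139 + (-3984 - 48*48841 + 2573 + 31*48841) = 1/40139 + (-3984 - 2344368 + 2573 + 1514071) = 1/40139 - 831708 = -33383927411/40139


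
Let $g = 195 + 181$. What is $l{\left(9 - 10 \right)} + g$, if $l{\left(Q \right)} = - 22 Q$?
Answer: $398$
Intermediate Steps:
$g = 376$
$l{\left(9 - 10 \right)} + g = - 22 \left(9 - 10\right) + 376 = \left(-22\right) \left(-1\right) + 376 = 22 + 376 = 398$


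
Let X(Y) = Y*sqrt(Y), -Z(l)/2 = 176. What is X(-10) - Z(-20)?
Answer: 352 - 10*I*sqrt(10) ≈ 352.0 - 31.623*I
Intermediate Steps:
Z(l) = -352 (Z(l) = -2*176 = -352)
X(Y) = Y**(3/2)
X(-10) - Z(-20) = (-10)**(3/2) - 1*(-352) = -10*I*sqrt(10) + 352 = 352 - 10*I*sqrt(10)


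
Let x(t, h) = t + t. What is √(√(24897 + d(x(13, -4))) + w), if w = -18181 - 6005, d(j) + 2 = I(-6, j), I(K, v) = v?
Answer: √(-24186 + 3*√2769) ≈ 155.01*I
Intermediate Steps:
x(t, h) = 2*t
d(j) = -2 + j
w = -24186
√(√(24897 + d(x(13, -4))) + w) = √(√(24897 + (-2 + 2*13)) - 24186) = √(√(24897 + (-2 + 26)) - 24186) = √(√(24897 + 24) - 24186) = √(√24921 - 24186) = √(3*√2769 - 24186) = √(-24186 + 3*√2769)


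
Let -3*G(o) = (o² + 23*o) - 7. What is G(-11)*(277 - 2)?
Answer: 38225/3 ≈ 12742.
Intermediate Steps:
G(o) = 7/3 - 23*o/3 - o²/3 (G(o) = -((o² + 23*o) - 7)/3 = -(-7 + o² + 23*o)/3 = 7/3 - 23*o/3 - o²/3)
G(-11)*(277 - 2) = (7/3 - 23/3*(-11) - ⅓*(-11)²)*(277 - 2) = (7/3 + 253/3 - ⅓*121)*275 = (7/3 + 253/3 - 121/3)*275 = (139/3)*275 = 38225/3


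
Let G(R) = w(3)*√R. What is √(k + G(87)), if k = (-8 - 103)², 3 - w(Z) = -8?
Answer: √(12321 + 11*√87) ≈ 111.46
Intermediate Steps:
w(Z) = 11 (w(Z) = 3 - 1*(-8) = 3 + 8 = 11)
k = 12321 (k = (-111)² = 12321)
G(R) = 11*√R
√(k + G(87)) = √(12321 + 11*√87)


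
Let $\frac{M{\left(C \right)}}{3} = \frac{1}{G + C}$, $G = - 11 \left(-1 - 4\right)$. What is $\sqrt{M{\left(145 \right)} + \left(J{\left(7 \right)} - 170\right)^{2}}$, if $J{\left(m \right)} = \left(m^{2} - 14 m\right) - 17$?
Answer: $\frac{\sqrt{22278406}}{20} \approx 236.0$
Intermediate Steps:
$J{\left(m \right)} = -17 + m^{2} - 14 m$
$G = 55$ ($G = \left(-11\right) \left(-5\right) = 55$)
$M{\left(C \right)} = \frac{3}{55 + C}$
$\sqrt{M{\left(145 \right)} + \left(J{\left(7 \right)} - 170\right)^{2}} = \sqrt{\frac{3}{55 + 145} + \left(\left(-17 + 7^{2} - 98\right) - 170\right)^{2}} = \sqrt{\frac{3}{200} + \left(\left(-17 + 49 - 98\right) - 170\right)^{2}} = \sqrt{3 \cdot \frac{1}{200} + \left(-66 - 170\right)^{2}} = \sqrt{\frac{3}{200} + \left(-236\right)^{2}} = \sqrt{\frac{3}{200} + 55696} = \sqrt{\frac{11139203}{200}} = \frac{\sqrt{22278406}}{20}$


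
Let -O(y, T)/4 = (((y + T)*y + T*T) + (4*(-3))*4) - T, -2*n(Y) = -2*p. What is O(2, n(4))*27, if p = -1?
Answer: 4752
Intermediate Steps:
n(Y) = -1 (n(Y) = -(-1)*(-1) = -½*2 = -1)
O(y, T) = 192 - 4*T² + 4*T - 4*y*(T + y) (O(y, T) = -4*((((y + T)*y + T*T) + (4*(-3))*4) - T) = -4*((((T + y)*y + T²) - 12*4) - T) = -4*(((y*(T + y) + T²) - 48) - T) = -4*(((T² + y*(T + y)) - 48) - T) = -4*((-48 + T² + y*(T + y)) - T) = -4*(-48 + T² - T + y*(T + y)) = 192 - 4*T² + 4*T - 4*y*(T + y))
O(2, n(4))*27 = (192 - 4*(-1)² - 4*2² + 4*(-1) - 4*(-1)*2)*27 = (192 - 4*1 - 4*4 - 4 + 8)*27 = (192 - 4 - 16 - 4 + 8)*27 = 176*27 = 4752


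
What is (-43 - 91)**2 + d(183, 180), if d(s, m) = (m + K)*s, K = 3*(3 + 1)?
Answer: 53092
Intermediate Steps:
K = 12 (K = 3*4 = 12)
d(s, m) = s*(12 + m) (d(s, m) = (m + 12)*s = (12 + m)*s = s*(12 + m))
(-43 - 91)**2 + d(183, 180) = (-43 - 91)**2 + 183*(12 + 180) = (-134)**2 + 183*192 = 17956 + 35136 = 53092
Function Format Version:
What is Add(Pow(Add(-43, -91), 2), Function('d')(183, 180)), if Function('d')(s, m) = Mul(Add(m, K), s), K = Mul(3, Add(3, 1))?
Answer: 53092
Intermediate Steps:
K = 12 (K = Mul(3, 4) = 12)
Function('d')(s, m) = Mul(s, Add(12, m)) (Function('d')(s, m) = Mul(Add(m, 12), s) = Mul(Add(12, m), s) = Mul(s, Add(12, m)))
Add(Pow(Add(-43, -91), 2), Function('d')(183, 180)) = Add(Pow(Add(-43, -91), 2), Mul(183, Add(12, 180))) = Add(Pow(-134, 2), Mul(183, 192)) = Add(17956, 35136) = 53092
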